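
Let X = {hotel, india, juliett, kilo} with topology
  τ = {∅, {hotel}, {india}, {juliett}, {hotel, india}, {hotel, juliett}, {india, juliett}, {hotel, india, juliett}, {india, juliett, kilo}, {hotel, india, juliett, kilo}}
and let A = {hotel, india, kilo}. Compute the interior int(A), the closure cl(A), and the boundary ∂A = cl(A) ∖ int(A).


int(A) = {hotel, india}, cl(A) = {hotel, india, kilo}, ∂A = {kilo}.

Closed sets in (X, τ) are complements of opens:
  closed(X, τ) = {∅, {hotel}, {kilo}, {hotel, kilo}, {india, kilo}, {juliett, kilo}, {hotel, india, kilo}, {hotel, juliett, kilo}, {india, juliett, kilo}, {hotel, india, juliett, kilo}}.
int(A) = ⋃ {U ∈ τ : U ⊆ A}. Opens contained in A: ∅, {hotel}, {india}, {hotel, india}.
Taking the union of these: int(A) = {hotel, india}.
cl(A) = ⋂ {C closed : A ⊆ C}. Closed sets containing A: {hotel, india, kilo}, {hotel, india, juliett, kilo}.
Intersecting these: cl(A) = {hotel, india, kilo}.
∂A = cl(A) ∖ int(A) = {hotel, india, kilo} ∖ {hotel, india} = {kilo}.


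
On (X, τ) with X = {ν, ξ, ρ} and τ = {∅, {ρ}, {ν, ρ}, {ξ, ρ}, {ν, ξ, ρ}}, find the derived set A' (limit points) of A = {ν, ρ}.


A' = {ν, ξ}

For each x ∈ X, list the open sets U ∈ τ with x ∈ U, then check whether U ∩ (A ∖ {x}) ≠ ∅ for every such U.
  x = ν: opens ∋ x are {ν, ρ}, {ν, ξ, ρ}; each meets A ∖ {ν}, so x IS a limit point.
  x = ξ: opens ∋ x are {ξ, ρ}, {ν, ξ, ρ}; each meets A ∖ {ξ}, so x IS a limit point.
  x = ρ: open {ρ} ∋ x has {ρ} ∩ (A ∖ {ρ}) = ∅, so x is NOT a limit point.
Collecting: A' = {ν, ξ}.


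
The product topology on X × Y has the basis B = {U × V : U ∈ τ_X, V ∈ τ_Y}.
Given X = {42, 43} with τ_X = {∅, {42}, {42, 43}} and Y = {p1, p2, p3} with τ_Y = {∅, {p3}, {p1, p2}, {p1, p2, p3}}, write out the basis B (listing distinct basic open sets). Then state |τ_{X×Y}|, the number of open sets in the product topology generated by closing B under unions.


Basis B = {∅ × ∅, {42} × {p3}, {42} × {p1, p2}, {42, 43} × {p3}, {42} × {p1, p2, p3}, {42, 43} × {p1, p2}, {42, 43} × {p1, p2, p3}}; |τ_{X×Y}| = 9.

Enumerate products U × V with U ∈ τ_X, V ∈ τ_Y (deduplicated):
  ∅ × ∅ = {} (∅)
  {42} × {p3} = {(42,p3)}
  {42} × {p1, p2} = {(42,p1), (42,p2)}
  {42, 43} × {p3} = {(42,p3), (43,p3)}
  {42} × {p1, p2, p3} = {(42,p1), (42,p2), (42,p3)}
  {42, 43} × {p1, p2} = {(42,p1), (42,p2), (43,p1), (43,p2)}
  {42, 43} × {p1, p2, p3} = {(42,p1), (42,p2), (42,p3), (43,p1), (43,p2), (43,p3)}
These 7 distinct sets form the basis B.
Close under arbitrary unions to get τ_{X×Y}; counting gives |τ_{X×Y}| = 9.


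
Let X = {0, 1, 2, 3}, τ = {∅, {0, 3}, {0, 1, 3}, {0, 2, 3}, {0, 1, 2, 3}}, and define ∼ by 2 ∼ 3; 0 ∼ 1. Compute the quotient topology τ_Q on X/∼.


X/∼ = {[0=1], [2=3]}; |τ_Q| = 2.

Equivalence classes: [0=1], [2=3].
Quotient map π: X → X/∼ sends 0 ↦ [0=1], 1 ↦ [0=1], 2 ↦ [2=3], 3 ↦ [2=3].
For each subset V ⊆ X/∼, compute π^{-1}(V) ⊆ X and check whether π^{-1}(V) ∈ τ. V is open in τ_Q iff π^{-1}(V) ∈ τ.
  V = {}: π^{-1}(V) = ∅ ∈ τ ✓.
  V = {[0=1]}: π^{-1}(V) = {0, 1} ∉ τ ✗.
  V = {[2=3]}: π^{-1}(V) = {2, 3} ∉ τ ✗.
  V = {[0=1], [2=3]}: π^{-1}(V) = {0, 1, 2, 3} ∈ τ ✓.
Open sets in the quotient: τ_Q = {{}, {[0=1], [2=3]}} (2 elements).


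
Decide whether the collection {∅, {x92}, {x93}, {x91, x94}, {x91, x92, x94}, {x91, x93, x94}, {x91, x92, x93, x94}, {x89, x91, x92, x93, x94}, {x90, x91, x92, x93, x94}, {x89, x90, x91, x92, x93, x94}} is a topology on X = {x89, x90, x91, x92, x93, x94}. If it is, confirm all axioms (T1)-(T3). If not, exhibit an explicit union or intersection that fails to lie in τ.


τ is NOT a topology on X.

Axiom (T1): ∅ ∈ τ? Yes; X ∈ τ? Yes.
Axiom (T2/T3): check pairwise unions and intersections of members of τ.
Counterexample for (T2): {x92} ∪ {x93} = {x92, x93} ∉ τ. Therefore τ is NOT a topology.


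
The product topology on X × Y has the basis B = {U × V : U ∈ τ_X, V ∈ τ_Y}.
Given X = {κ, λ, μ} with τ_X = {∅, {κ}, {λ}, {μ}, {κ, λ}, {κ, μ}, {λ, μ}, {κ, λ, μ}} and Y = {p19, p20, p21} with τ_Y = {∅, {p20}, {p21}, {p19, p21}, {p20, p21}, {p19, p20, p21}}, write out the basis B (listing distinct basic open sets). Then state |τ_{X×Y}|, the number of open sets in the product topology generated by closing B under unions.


Basis B = {∅ × ∅, {κ} × {p20}, {κ} × {p21}, {λ} × {p20}, {λ} × {p21}, {μ} × {p20}, {μ} × {p21}, {κ} × {p19, p21}, {κ} × {p20, p21}, {κ, λ} × {p20}, {κ, μ} × {p20}, {κ, λ} × {p21}, {κ, μ} × {p21}, {λ} × {p19, p21}, {λ} × {p20, p21}, {λ, μ} × {p20}, {λ, μ} × {p21}, {μ} × {p19, p21}, {μ} × {p20, p21}, {κ} × {p19, p20, p21}, {κ, λ, μ} × {p20}, {κ, λ, μ} × {p21}, {λ} × {p19, p20, p21}, {μ} × {p19, p20, p21}, {κ, λ} × {p19, p21}, {κ, μ} × {p19, p21}, {κ, λ} × {p20, p21}, {κ, μ} × {p20, p21}, {λ, μ} × {p19, p21}, {λ, μ} × {p20, p21}, {κ, λ} × {p19, p20, p21}, {κ, μ} × {p19, p20, p21}, {κ, λ, μ} × {p19, p21}, {κ, λ, μ} × {p20, p21}, {λ, μ} × {p19, p20, p21}, {κ, λ, μ} × {p19, p20, p21}}; |τ_{X×Y}| = 216.

Enumerate products U × V with U ∈ τ_X, V ∈ τ_Y (deduplicated):
  ∅ × ∅ = {} (∅)
  {κ} × {p20} = {(κ,p20)}
  {κ} × {p21} = {(κ,p21)}
  {λ} × {p20} = {(λ,p20)}
  {λ} × {p21} = {(λ,p21)}
  {μ} × {p20} = {(μ,p20)}
  {μ} × {p21} = {(μ,p21)}
  {κ} × {p19, p21} = {(κ,p19), (κ,p21)}
  {κ} × {p20, p21} = {(κ,p20), (κ,p21)}
  {κ, λ} × {p20} = {(κ,p20), (λ,p20)}
  {κ, μ} × {p20} = {(κ,p20), (μ,p20)}
  {κ, λ} × {p21} = {(κ,p21), (λ,p21)}
  {κ, μ} × {p21} = {(κ,p21), (μ,p21)}
  {λ} × {p19, p21} = {(λ,p19), (λ,p21)}
  {λ} × {p20, p21} = {(λ,p20), (λ,p21)}
  {λ, μ} × {p20} = {(λ,p20), (μ,p20)}
  {λ, μ} × {p21} = {(λ,p21), (μ,p21)}
  {μ} × {p19, p21} = {(μ,p19), (μ,p21)}
  {μ} × {p20, p21} = {(μ,p20), (μ,p21)}
  {κ} × {p19, p20, p21} = {(κ,p19), (κ,p20), (κ,p21)}
  {κ, λ, μ} × {p20} = {(κ,p20), (λ,p20), (μ,p20)}
  {κ, λ, μ} × {p21} = {(κ,p21), (λ,p21), (μ,p21)}
  {λ} × {p19, p20, p21} = {(λ,p19), (λ,p20), (λ,p21)}
  {μ} × {p19, p20, p21} = {(μ,p19), (μ,p20), (μ,p21)}
  {κ, λ} × {p19, p21} = {(κ,p19), (κ,p21), (λ,p19), (λ,p21)}
  {κ, μ} × {p19, p21} = {(κ,p19), (κ,p21), (μ,p19), (μ,p21)}
  {κ, λ} × {p20, p21} = {(κ,p20), (κ,p21), (λ,p20), (λ,p21)}
  {κ, μ} × {p20, p21} = {(κ,p20), (κ,p21), (μ,p20), (μ,p21)}
  {λ, μ} × {p19, p21} = {(λ,p19), (λ,p21), (μ,p19), (μ,p21)}
  {λ, μ} × {p20, p21} = {(λ,p20), (λ,p21), (μ,p20), (μ,p21)}
  {κ, λ} × {p19, p20, p21} = {(κ,p19), (κ,p20), (κ,p21), (λ,p19), (λ,p20), (λ,p21)}
  {κ, μ} × {p19, p20, p21} = {(κ,p19), (κ,p20), (κ,p21), (μ,p19), (μ,p20), (μ,p21)}
  {κ, λ, μ} × {p19, p21} = {(κ,p19), (κ,p21), (λ,p19), (λ,p21), (μ,p19), (μ,p21)}
  {κ, λ, μ} × {p20, p21} = {(κ,p20), (κ,p21), (λ,p20), (λ,p21), (μ,p20), (μ,p21)}
  {λ, μ} × {p19, p20, p21} = {(λ,p19), (λ,p20), (λ,p21), (μ,p19), (μ,p20), (μ,p21)}
  {κ, λ, μ} × {p19, p20, p21} = {(κ,p19), (κ,p20), (κ,p21), (λ,p19), (λ,p20), (λ,p21), (μ,p19), (μ,p20), (μ,p21)}
These 36 distinct sets form the basis B.
Close under arbitrary unions to get τ_{X×Y}; counting gives |τ_{X×Y}| = 216.


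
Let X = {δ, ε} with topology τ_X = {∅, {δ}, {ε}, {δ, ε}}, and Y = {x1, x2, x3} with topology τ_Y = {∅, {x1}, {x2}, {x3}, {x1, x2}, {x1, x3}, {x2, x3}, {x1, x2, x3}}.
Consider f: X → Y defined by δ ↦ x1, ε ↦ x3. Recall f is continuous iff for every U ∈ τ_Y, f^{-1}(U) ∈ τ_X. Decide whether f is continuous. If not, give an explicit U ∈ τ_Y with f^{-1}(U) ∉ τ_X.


f IS continuous.

Compute f^{-1}(U) for each U ∈ τ_Y:
  U = ∅: f^{-1}(U) = ∅ ∈ τ_X ✓.
  U = {x1}: f^{-1}(U) = {δ} ∈ τ_X ✓.
  U = {x2}: f^{-1}(U) = ∅ ∈ τ_X ✓.
  U = {x3}: f^{-1}(U) = {ε} ∈ τ_X ✓.
  U = {x1, x2}: f^{-1}(U) = {δ} ∈ τ_X ✓.
  U = {x1, x3}: f^{-1}(U) = {δ, ε} ∈ τ_X ✓.
  U = {x2, x3}: f^{-1}(U) = {ε} ∈ τ_X ✓.
  U = {x1, x2, x3}: f^{-1}(U) = {δ, ε} ∈ τ_X ✓.
Every preimage lies in τ_X, so f IS continuous.


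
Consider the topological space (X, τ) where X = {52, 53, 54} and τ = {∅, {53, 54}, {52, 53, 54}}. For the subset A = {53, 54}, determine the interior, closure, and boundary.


int(A) = {53, 54}, cl(A) = {52, 53, 54}, ∂A = {52}.

Closed sets in (X, τ) are complements of opens:
  closed(X, τ) = {∅, {52}, {52, 53, 54}}.
int(A) = ⋃ {U ∈ τ : U ⊆ A}. Opens contained in A: ∅, {53, 54}.
Taking the union of these: int(A) = {53, 54}.
cl(A) = ⋂ {C closed : A ⊆ C}. Closed sets containing A: {52, 53, 54}.
Intersecting these: cl(A) = {52, 53, 54}.
∂A = cl(A) ∖ int(A) = {52, 53, 54} ∖ {53, 54} = {52}.


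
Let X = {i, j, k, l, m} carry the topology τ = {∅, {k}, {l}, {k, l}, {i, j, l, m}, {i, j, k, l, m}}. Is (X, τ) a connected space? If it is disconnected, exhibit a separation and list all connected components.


(X, τ) is disconnected; components = [{k}, {i, j, l, m}].

Find clopen sets (U ∈ τ with X ∖ U ∈ τ):
  U = ∅, X ∖ U = {i, j, k, l, m} — both open, so U is clopen.
  U = {k}, X ∖ U = {i, j, l, m} — both open, so U is clopen.
  U = {i, j, l, m}, X ∖ U = {k} — both open, so U is clopen.
  U = {i, j, k, l, m}, X ∖ U = ∅ — both open, so U is clopen.
Nontrivial clopen(s) exist: e.g. {i, j, l, m}. So (X, τ) is disconnected.
Compute connected components by grouping points that agree on all clopens:
  component: {k}
  component: {i, j, l, m}


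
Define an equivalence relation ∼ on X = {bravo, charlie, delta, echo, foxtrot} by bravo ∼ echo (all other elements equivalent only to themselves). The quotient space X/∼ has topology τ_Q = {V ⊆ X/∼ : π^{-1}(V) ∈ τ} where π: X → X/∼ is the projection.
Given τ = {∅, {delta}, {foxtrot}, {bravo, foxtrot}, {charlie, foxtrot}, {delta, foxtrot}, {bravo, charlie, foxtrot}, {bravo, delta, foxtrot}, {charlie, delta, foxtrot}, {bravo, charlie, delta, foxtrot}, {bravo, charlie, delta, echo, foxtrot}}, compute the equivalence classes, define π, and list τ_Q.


X/∼ = {[bravo=echo], [charlie], [delta], [foxtrot]}; |τ_Q| = 7.

Equivalence classes: [bravo=echo], [charlie], [delta], [foxtrot].
Quotient map π: X → X/∼ sends bravo ↦ [bravo=echo], charlie ↦ [charlie], delta ↦ [delta], echo ↦ [bravo=echo], foxtrot ↦ [foxtrot].
For each subset V ⊆ X/∼, compute π^{-1}(V) ⊆ X and check whether π^{-1}(V) ∈ τ. V is open in τ_Q iff π^{-1}(V) ∈ τ.
  V = {}: π^{-1}(V) = ∅ ∈ τ ✓.
  V = {[bravo=echo]}: π^{-1}(V) = {bravo, echo} ∉ τ ✗.
  V = {[charlie]}: π^{-1}(V) = {charlie} ∉ τ ✗.
  V = {[bravo=echo], [charlie]}: π^{-1}(V) = {bravo, charlie, echo} ∉ τ ✗.
  V = {[delta]}: π^{-1}(V) = {delta} ∈ τ ✓.
  V = {[bravo=echo], [delta]}: π^{-1}(V) = {bravo, delta, echo} ∉ τ ✗.
  V = {[charlie], [delta]}: π^{-1}(V) = {charlie, delta} ∉ τ ✗.
  V = {[bravo=echo], [charlie], [delta]}: π^{-1}(V) = {bravo, charlie, delta, echo} ∉ τ ✗.
  V = {[foxtrot]}: π^{-1}(V) = {foxtrot} ∈ τ ✓.
  V = {[bravo=echo], [foxtrot]}: π^{-1}(V) = {bravo, echo, foxtrot} ∉ τ ✗.
  V = {[charlie], [foxtrot]}: π^{-1}(V) = {charlie, foxtrot} ∈ τ ✓.
  V = {[bravo=echo], [charlie], [foxtrot]}: π^{-1}(V) = {bravo, charlie, echo, foxtrot} ∉ τ ✗.
  V = {[delta], [foxtrot]}: π^{-1}(V) = {delta, foxtrot} ∈ τ ✓.
  V = {[bravo=echo], [delta], [foxtrot]}: π^{-1}(V) = {bravo, delta, echo, foxtrot} ∉ τ ✗.
  V = {[charlie], [delta], [foxtrot]}: π^{-1}(V) = {charlie, delta, foxtrot} ∈ τ ✓.
  V = {[bravo=echo], [charlie], [delta], [foxtrot]}: π^{-1}(V) = {bravo, charlie, delta, echo, foxtrot} ∈ τ ✓.
Open sets in the quotient: τ_Q = {{}, {[delta]}, {[foxtrot]}, {[charlie], [foxtrot]}, {[delta], [foxtrot]}, {[charlie], [delta], [foxtrot]}, {[bravo=echo], [charlie], [delta], [foxtrot]}} (7 elements).


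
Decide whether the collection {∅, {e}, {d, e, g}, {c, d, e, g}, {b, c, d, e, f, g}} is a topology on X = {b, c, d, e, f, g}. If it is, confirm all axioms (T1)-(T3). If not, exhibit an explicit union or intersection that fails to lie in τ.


τ IS a topology on X.

Axiom (T1): ∅ ∈ τ? Yes; X ∈ τ? Yes.
Axiom (T2/T3): check pairwise unions and intersections of members of τ.
All pairwise intersections and unions checked — each lies in τ. Therefore τ satisfies (T1), (T2), (T3): it IS a topology on X.


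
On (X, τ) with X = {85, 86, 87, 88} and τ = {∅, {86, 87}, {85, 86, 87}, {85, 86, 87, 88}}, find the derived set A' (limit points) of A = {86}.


A' = {85, 87, 88}

For each x ∈ X, list the open sets U ∈ τ with x ∈ U, then check whether U ∩ (A ∖ {x}) ≠ ∅ for every such U.
  x = 85: opens ∋ x are {85, 86, 87}, {85, 86, 87, 88}; each meets A ∖ {85}, so x IS a limit point.
  x = 86: open {86, 87} ∋ x has {86, 87} ∩ (A ∖ {86}) = ∅, so x is NOT a limit point.
  x = 87: opens ∋ x are {86, 87}, {85, 86, 87}, {85, 86, 87, 88}; each meets A ∖ {87}, so x IS a limit point.
  x = 88: opens ∋ x are {85, 86, 87, 88}; each meets A ∖ {88}, so x IS a limit point.
Collecting: A' = {85, 87, 88}.


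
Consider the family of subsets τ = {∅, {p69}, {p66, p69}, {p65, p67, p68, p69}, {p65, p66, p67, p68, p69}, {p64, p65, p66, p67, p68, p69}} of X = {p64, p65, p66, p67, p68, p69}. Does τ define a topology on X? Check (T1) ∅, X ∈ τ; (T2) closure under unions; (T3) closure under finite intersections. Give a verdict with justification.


τ IS a topology on X.

Axiom (T1): ∅ ∈ τ? Yes; X ∈ τ? Yes.
Axiom (T2/T3): check pairwise unions and intersections of members of τ.
All pairwise intersections and unions checked — each lies in τ. Therefore τ satisfies (T1), (T2), (T3): it IS a topology on X.


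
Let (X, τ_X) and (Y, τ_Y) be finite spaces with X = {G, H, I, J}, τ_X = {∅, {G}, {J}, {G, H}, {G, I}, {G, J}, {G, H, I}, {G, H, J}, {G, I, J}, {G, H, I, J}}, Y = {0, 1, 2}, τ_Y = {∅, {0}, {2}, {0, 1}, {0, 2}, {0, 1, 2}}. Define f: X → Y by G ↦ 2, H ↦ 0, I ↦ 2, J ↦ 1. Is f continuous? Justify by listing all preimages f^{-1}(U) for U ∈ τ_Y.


f is NOT continuous.

Compute f^{-1}(U) for each U ∈ τ_Y:
  U = ∅: f^{-1}(U) = ∅ ∈ τ_X ✓.
  U = {0}: f^{-1}(U) = {H} ∉ τ_X ✗.
  U = {2}: f^{-1}(U) = {G, I} ∈ τ_X ✓.
  U = {0, 1}: f^{-1}(U) = {H, J} ∉ τ_X ✗.
  U = {0, 2}: f^{-1}(U) = {G, H, I} ∈ τ_X ✓.
  U = {0, 1, 2}: f^{-1}(U) = {G, H, I, J} ∈ τ_X ✓.
Found U = {0} with f^{-1}(U) = {H} not in τ_X. Therefore f is NOT continuous.


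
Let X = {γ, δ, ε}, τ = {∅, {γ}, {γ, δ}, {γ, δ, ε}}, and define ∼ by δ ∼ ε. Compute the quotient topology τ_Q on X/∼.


X/∼ = {[γ], [δ=ε]}; |τ_Q| = 3.

Equivalence classes: [γ], [δ=ε].
Quotient map π: X → X/∼ sends γ ↦ [γ], δ ↦ [δ=ε], ε ↦ [δ=ε].
For each subset V ⊆ X/∼, compute π^{-1}(V) ⊆ X and check whether π^{-1}(V) ∈ τ. V is open in τ_Q iff π^{-1}(V) ∈ τ.
  V = {}: π^{-1}(V) = ∅ ∈ τ ✓.
  V = {[γ]}: π^{-1}(V) = {γ} ∈ τ ✓.
  V = {[δ=ε]}: π^{-1}(V) = {δ, ε} ∉ τ ✗.
  V = {[γ], [δ=ε]}: π^{-1}(V) = {γ, δ, ε} ∈ τ ✓.
Open sets in the quotient: τ_Q = {{}, {[γ]}, {[γ], [δ=ε]}} (3 elements).


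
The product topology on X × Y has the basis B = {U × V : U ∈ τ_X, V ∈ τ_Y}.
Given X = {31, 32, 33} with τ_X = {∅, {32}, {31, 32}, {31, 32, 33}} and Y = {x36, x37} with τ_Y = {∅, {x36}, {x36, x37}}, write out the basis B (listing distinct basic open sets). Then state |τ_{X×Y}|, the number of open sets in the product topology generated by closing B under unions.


Basis B = {∅ × ∅, {32} × {x36}, {31, 32} × {x36}, {32} × {x36, x37}, {31, 32, 33} × {x36}, {31, 32} × {x36, x37}, {31, 32, 33} × {x36, x37}}; |τ_{X×Y}| = 10.

Enumerate products U × V with U ∈ τ_X, V ∈ τ_Y (deduplicated):
  ∅ × ∅ = {} (∅)
  {32} × {x36} = {(32,x36)}
  {31, 32} × {x36} = {(31,x36), (32,x36)}
  {32} × {x36, x37} = {(32,x36), (32,x37)}
  {31, 32, 33} × {x36} = {(31,x36), (32,x36), (33,x36)}
  {31, 32} × {x36, x37} = {(31,x36), (31,x37), (32,x36), (32,x37)}
  {31, 32, 33} × {x36, x37} = {(31,x36), (31,x37), (32,x36), (32,x37), (33,x36), (33,x37)}
These 7 distinct sets form the basis B.
Close under arbitrary unions to get τ_{X×Y}; counting gives |τ_{X×Y}| = 10.


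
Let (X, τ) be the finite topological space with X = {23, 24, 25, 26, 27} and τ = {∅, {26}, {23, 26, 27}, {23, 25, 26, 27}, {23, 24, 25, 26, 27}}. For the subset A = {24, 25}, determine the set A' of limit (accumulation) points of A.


A' = {24}

For each x ∈ X, list the open sets U ∈ τ with x ∈ U, then check whether U ∩ (A ∖ {x}) ≠ ∅ for every such U.
  x = 23: open {23, 26, 27} ∋ x has {23, 26, 27} ∩ (A ∖ {23}) = ∅, so x is NOT a limit point.
  x = 24: opens ∋ x are {23, 24, 25, 26, 27}; each meets A ∖ {24}, so x IS a limit point.
  x = 25: open {23, 25, 26, 27} ∋ x has {23, 25, 26, 27} ∩ (A ∖ {25}) = ∅, so x is NOT a limit point.
  x = 26: open {26} ∋ x has {26} ∩ (A ∖ {26}) = ∅, so x is NOT a limit point.
  x = 27: open {23, 26, 27} ∋ x has {23, 26, 27} ∩ (A ∖ {27}) = ∅, so x is NOT a limit point.
Collecting: A' = {24}.


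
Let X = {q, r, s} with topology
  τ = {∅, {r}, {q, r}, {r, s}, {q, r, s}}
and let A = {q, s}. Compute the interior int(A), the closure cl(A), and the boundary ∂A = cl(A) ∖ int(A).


int(A) = ∅, cl(A) = {q, s}, ∂A = {q, s}.

Closed sets in (X, τ) are complements of opens:
  closed(X, τ) = {∅, {q}, {s}, {q, s}, {q, r, s}}.
int(A) = ⋃ {U ∈ τ : U ⊆ A}. Opens contained in A: ∅.
Taking the union of these: int(A) = ∅.
cl(A) = ⋂ {C closed : A ⊆ C}. Closed sets containing A: {q, s}, {q, r, s}.
Intersecting these: cl(A) = {q, s}.
∂A = cl(A) ∖ int(A) = {q, s} ∖ ∅ = {q, s}.


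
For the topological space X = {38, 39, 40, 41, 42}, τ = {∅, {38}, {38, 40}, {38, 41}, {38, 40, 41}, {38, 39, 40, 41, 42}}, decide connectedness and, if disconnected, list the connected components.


(X, τ) is connected.

Find clopen sets (U ∈ τ with X ∖ U ∈ τ):
  U = ∅, X ∖ U = {38, 39, 40, 41, 42} — both open, so U is clopen.
  U = {38, 39, 40, 41, 42}, X ∖ U = ∅ — both open, so U is clopen.
Only trivial clopens (∅ and X) exist, so (X, τ) is connected.
Compute connected components by grouping points that agree on all clopens:
  component: {38, 39, 40, 41, 42}


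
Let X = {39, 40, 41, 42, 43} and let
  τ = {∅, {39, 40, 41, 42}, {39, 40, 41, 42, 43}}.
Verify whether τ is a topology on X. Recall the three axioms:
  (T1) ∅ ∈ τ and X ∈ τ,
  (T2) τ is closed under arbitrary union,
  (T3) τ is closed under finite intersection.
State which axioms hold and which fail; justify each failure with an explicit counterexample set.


τ IS a topology on X.

Axiom (T1): ∅ ∈ τ? Yes; X ∈ τ? Yes.
Axiom (T2/T3): check pairwise unions and intersections of members of τ.
All pairwise intersections and unions checked — each lies in τ. Therefore τ satisfies (T1), (T2), (T3): it IS a topology on X.


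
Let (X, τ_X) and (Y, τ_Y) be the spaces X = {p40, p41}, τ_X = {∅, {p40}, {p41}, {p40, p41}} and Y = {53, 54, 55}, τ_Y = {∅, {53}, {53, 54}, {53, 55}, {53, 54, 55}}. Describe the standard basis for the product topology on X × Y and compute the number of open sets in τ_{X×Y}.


Basis B = {∅ × ∅, {p40} × {53}, {p41} × {53}, {p40} × {53, 54}, {p40} × {53, 55}, {p40, p41} × {53}, {p41} × {53, 54}, {p41} × {53, 55}, {p40} × {53, 54, 55}, {p41} × {53, 54, 55}, {p40, p41} × {53, 54}, {p40, p41} × {53, 55}, {p40, p41} × {53, 54, 55}}; |τ_{X×Y}| = 25.

Enumerate products U × V with U ∈ τ_X, V ∈ τ_Y (deduplicated):
  ∅ × ∅ = {} (∅)
  {p40} × {53} = {(p40,53)}
  {p41} × {53} = {(p41,53)}
  {p40} × {53, 54} = {(p40,53), (p40,54)}
  {p40} × {53, 55} = {(p40,53), (p40,55)}
  {p40, p41} × {53} = {(p40,53), (p41,53)}
  {p41} × {53, 54} = {(p41,53), (p41,54)}
  {p41} × {53, 55} = {(p41,53), (p41,55)}
  {p40} × {53, 54, 55} = {(p40,53), (p40,54), (p40,55)}
  {p41} × {53, 54, 55} = {(p41,53), (p41,54), (p41,55)}
  {p40, p41} × {53, 54} = {(p40,53), (p40,54), (p41,53), (p41,54)}
  {p40, p41} × {53, 55} = {(p40,53), (p40,55), (p41,53), (p41,55)}
  {p40, p41} × {53, 54, 55} = {(p40,53), (p40,54), (p40,55), (p41,53), (p41,54), (p41,55)}
These 13 distinct sets form the basis B.
Close under arbitrary unions to get τ_{X×Y}; counting gives |τ_{X×Y}| = 25.


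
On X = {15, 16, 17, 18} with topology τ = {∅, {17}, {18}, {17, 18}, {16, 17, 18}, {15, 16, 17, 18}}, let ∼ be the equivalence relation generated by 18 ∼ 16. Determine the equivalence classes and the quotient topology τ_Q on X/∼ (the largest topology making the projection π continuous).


X/∼ = {[15], [16=18], [17]}; |τ_Q| = 4.

Equivalence classes: [15], [16=18], [17].
Quotient map π: X → X/∼ sends 15 ↦ [15], 16 ↦ [16=18], 17 ↦ [17], 18 ↦ [16=18].
For each subset V ⊆ X/∼, compute π^{-1}(V) ⊆ X and check whether π^{-1}(V) ∈ τ. V is open in τ_Q iff π^{-1}(V) ∈ τ.
  V = {}: π^{-1}(V) = ∅ ∈ τ ✓.
  V = {[15]}: π^{-1}(V) = {15} ∉ τ ✗.
  V = {[16=18]}: π^{-1}(V) = {16, 18} ∉ τ ✗.
  V = {[15], [16=18]}: π^{-1}(V) = {15, 16, 18} ∉ τ ✗.
  V = {[17]}: π^{-1}(V) = {17} ∈ τ ✓.
  V = {[15], [17]}: π^{-1}(V) = {15, 17} ∉ τ ✗.
  V = {[16=18], [17]}: π^{-1}(V) = {16, 17, 18} ∈ τ ✓.
  V = {[15], [16=18], [17]}: π^{-1}(V) = {15, 16, 17, 18} ∈ τ ✓.
Open sets in the quotient: τ_Q = {{}, {[17]}, {[16=18], [17]}, {[15], [16=18], [17]}} (4 elements).


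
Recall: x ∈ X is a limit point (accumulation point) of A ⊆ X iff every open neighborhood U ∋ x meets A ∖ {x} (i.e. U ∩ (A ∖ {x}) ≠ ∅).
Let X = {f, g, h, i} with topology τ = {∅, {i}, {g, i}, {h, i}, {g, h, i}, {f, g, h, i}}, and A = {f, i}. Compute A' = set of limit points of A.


A' = {f, g, h}

For each x ∈ X, list the open sets U ∈ τ with x ∈ U, then check whether U ∩ (A ∖ {x}) ≠ ∅ for every such U.
  x = f: opens ∋ x are {f, g, h, i}; each meets A ∖ {f}, so x IS a limit point.
  x = g: opens ∋ x are {g, i}, {g, h, i}, {f, g, h, i}; each meets A ∖ {g}, so x IS a limit point.
  x = h: opens ∋ x are {h, i}, {g, h, i}, {f, g, h, i}; each meets A ∖ {h}, so x IS a limit point.
  x = i: open {i} ∋ x has {i} ∩ (A ∖ {i}) = ∅, so x is NOT a limit point.
Collecting: A' = {f, g, h}.


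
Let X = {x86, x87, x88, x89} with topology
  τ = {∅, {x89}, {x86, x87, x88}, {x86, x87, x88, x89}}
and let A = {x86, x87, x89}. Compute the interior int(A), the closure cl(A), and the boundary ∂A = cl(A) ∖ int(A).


int(A) = {x89}, cl(A) = {x86, x87, x88, x89}, ∂A = {x86, x87, x88}.

Closed sets in (X, τ) are complements of opens:
  closed(X, τ) = {∅, {x89}, {x86, x87, x88}, {x86, x87, x88, x89}}.
int(A) = ⋃ {U ∈ τ : U ⊆ A}. Opens contained in A: ∅, {x89}.
Taking the union of these: int(A) = {x89}.
cl(A) = ⋂ {C closed : A ⊆ C}. Closed sets containing A: {x86, x87, x88, x89}.
Intersecting these: cl(A) = {x86, x87, x88, x89}.
∂A = cl(A) ∖ int(A) = {x86, x87, x88, x89} ∖ {x89} = {x86, x87, x88}.


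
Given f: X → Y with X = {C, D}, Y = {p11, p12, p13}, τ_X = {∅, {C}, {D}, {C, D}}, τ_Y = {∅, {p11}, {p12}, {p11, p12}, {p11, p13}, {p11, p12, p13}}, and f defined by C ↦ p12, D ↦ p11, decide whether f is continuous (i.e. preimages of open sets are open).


f IS continuous.

Compute f^{-1}(U) for each U ∈ τ_Y:
  U = ∅: f^{-1}(U) = ∅ ∈ τ_X ✓.
  U = {p11}: f^{-1}(U) = {D} ∈ τ_X ✓.
  U = {p12}: f^{-1}(U) = {C} ∈ τ_X ✓.
  U = {p11, p12}: f^{-1}(U) = {C, D} ∈ τ_X ✓.
  U = {p11, p13}: f^{-1}(U) = {D} ∈ τ_X ✓.
  U = {p11, p12, p13}: f^{-1}(U) = {C, D} ∈ τ_X ✓.
Every preimage lies in τ_X, so f IS continuous.


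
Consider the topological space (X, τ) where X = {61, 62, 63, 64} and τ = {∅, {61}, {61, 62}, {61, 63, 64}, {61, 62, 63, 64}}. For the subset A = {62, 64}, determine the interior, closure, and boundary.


int(A) = ∅, cl(A) = {62, 63, 64}, ∂A = {62, 63, 64}.

Closed sets in (X, τ) are complements of opens:
  closed(X, τ) = {∅, {62}, {63, 64}, {62, 63, 64}, {61, 62, 63, 64}}.
int(A) = ⋃ {U ∈ τ : U ⊆ A}. Opens contained in A: ∅.
Taking the union of these: int(A) = ∅.
cl(A) = ⋂ {C closed : A ⊆ C}. Closed sets containing A: {62, 63, 64}, {61, 62, 63, 64}.
Intersecting these: cl(A) = {62, 63, 64}.
∂A = cl(A) ∖ int(A) = {62, 63, 64} ∖ ∅ = {62, 63, 64}.


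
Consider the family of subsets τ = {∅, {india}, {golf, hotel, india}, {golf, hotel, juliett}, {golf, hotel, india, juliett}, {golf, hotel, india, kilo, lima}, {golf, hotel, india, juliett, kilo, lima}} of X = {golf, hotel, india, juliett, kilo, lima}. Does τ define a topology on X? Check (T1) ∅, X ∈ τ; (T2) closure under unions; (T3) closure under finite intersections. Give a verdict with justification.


τ is NOT a topology on X.

Axiom (T1): ∅ ∈ τ? Yes; X ∈ τ? Yes.
Axiom (T2/T3): check pairwise unions and intersections of members of τ.
Counterexample for (T3): {golf, hotel, india} ∩ {golf, hotel, juliett} = {golf, hotel} ∉ τ. Therefore τ is NOT a topology.


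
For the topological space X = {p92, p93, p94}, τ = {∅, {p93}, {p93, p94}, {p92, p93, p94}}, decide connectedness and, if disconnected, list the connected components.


(X, τ) is connected.

Find clopen sets (U ∈ τ with X ∖ U ∈ τ):
  U = ∅, X ∖ U = {p92, p93, p94} — both open, so U is clopen.
  U = {p92, p93, p94}, X ∖ U = ∅ — both open, so U is clopen.
Only trivial clopens (∅ and X) exist, so (X, τ) is connected.
Compute connected components by grouping points that agree on all clopens:
  component: {p92, p93, p94}


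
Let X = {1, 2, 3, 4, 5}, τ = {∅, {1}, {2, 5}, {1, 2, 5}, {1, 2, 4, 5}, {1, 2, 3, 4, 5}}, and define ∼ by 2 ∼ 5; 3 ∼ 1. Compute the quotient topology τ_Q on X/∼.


X/∼ = {[1=3], [2=5], [4]}; |τ_Q| = 3.

Equivalence classes: [1=3], [2=5], [4].
Quotient map π: X → X/∼ sends 1 ↦ [1=3], 2 ↦ [2=5], 3 ↦ [1=3], 4 ↦ [4], 5 ↦ [2=5].
For each subset V ⊆ X/∼, compute π^{-1}(V) ⊆ X and check whether π^{-1}(V) ∈ τ. V is open in τ_Q iff π^{-1}(V) ∈ τ.
  V = {}: π^{-1}(V) = ∅ ∈ τ ✓.
  V = {[1=3]}: π^{-1}(V) = {1, 3} ∉ τ ✗.
  V = {[2=5]}: π^{-1}(V) = {2, 5} ∈ τ ✓.
  V = {[1=3], [2=5]}: π^{-1}(V) = {1, 2, 3, 5} ∉ τ ✗.
  V = {[4]}: π^{-1}(V) = {4} ∉ τ ✗.
  V = {[1=3], [4]}: π^{-1}(V) = {1, 3, 4} ∉ τ ✗.
  V = {[2=5], [4]}: π^{-1}(V) = {2, 4, 5} ∉ τ ✗.
  V = {[1=3], [2=5], [4]}: π^{-1}(V) = {1, 2, 3, 4, 5} ∈ τ ✓.
Open sets in the quotient: τ_Q = {{}, {[2=5]}, {[1=3], [2=5], [4]}} (3 elements).


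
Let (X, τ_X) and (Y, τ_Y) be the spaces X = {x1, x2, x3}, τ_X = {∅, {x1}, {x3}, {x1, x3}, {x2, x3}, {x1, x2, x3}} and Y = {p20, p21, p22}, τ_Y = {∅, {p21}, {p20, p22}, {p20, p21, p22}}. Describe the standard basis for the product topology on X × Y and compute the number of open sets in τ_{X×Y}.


Basis B = {∅ × ∅, {x1} × {p21}, {x3} × {p21}, {x1} × {p20, p22}, {x1, x3} × {p21}, {x2, x3} × {p21}, {x3} × {p20, p22}, {x1} × {p20, p21, p22}, {x1, x2, x3} × {p21}, {x3} × {p20, p21, p22}, {x1, x3} × {p20, p22}, {x2, x3} × {p20, p22}, {x1, x3} × {p20, p21, p22}, {x1, x2, x3} × {p20, p22}, {x2, x3} × {p20, p21, p22}, {x1, x2, x3} × {p20, p21, p22}}; |τ_{X×Y}| = 36.

Enumerate products U × V with U ∈ τ_X, V ∈ τ_Y (deduplicated):
  ∅ × ∅ = {} (∅)
  {x1} × {p21} = {(x1,p21)}
  {x3} × {p21} = {(x3,p21)}
  {x1} × {p20, p22} = {(x1,p20), (x1,p22)}
  {x1, x3} × {p21} = {(x1,p21), (x3,p21)}
  {x2, x3} × {p21} = {(x2,p21), (x3,p21)}
  {x3} × {p20, p22} = {(x3,p20), (x3,p22)}
  {x1} × {p20, p21, p22} = {(x1,p20), (x1,p21), (x1,p22)}
  {x1, x2, x3} × {p21} = {(x1,p21), (x2,p21), (x3,p21)}
  {x3} × {p20, p21, p22} = {(x3,p20), (x3,p21), (x3,p22)}
  {x1, x3} × {p20, p22} = {(x1,p20), (x1,p22), (x3,p20), (x3,p22)}
  {x2, x3} × {p20, p22} = {(x2,p20), (x2,p22), (x3,p20), (x3,p22)}
  {x1, x3} × {p20, p21, p22} = {(x1,p20), (x1,p21), (x1,p22), (x3,p20), (x3,p21), (x3,p22)}
  {x1, x2, x3} × {p20, p22} = {(x1,p20), (x1,p22), (x2,p20), (x2,p22), (x3,p20), (x3,p22)}
  {x2, x3} × {p20, p21, p22} = {(x2,p20), (x2,p21), (x2,p22), (x3,p20), (x3,p21), (x3,p22)}
  {x1, x2, x3} × {p20, p21, p22} = {(x1,p20), (x1,p21), (x1,p22), (x2,p20), (x2,p21), (x2,p22), (x3,p20), (x3,p21), (x3,p22)}
These 16 distinct sets form the basis B.
Close under arbitrary unions to get τ_{X×Y}; counting gives |τ_{X×Y}| = 36.


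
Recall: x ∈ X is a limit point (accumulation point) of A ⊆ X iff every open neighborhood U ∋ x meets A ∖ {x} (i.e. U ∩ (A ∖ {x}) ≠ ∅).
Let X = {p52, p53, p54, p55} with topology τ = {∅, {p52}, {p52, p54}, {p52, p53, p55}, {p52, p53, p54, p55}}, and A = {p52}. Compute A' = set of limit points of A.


A' = {p53, p54, p55}

For each x ∈ X, list the open sets U ∈ τ with x ∈ U, then check whether U ∩ (A ∖ {x}) ≠ ∅ for every such U.
  x = p52: open {p52} ∋ x has {p52} ∩ (A ∖ {p52}) = ∅, so x is NOT a limit point.
  x = p53: opens ∋ x are {p52, p53, p55}, {p52, p53, p54, p55}; each meets A ∖ {p53}, so x IS a limit point.
  x = p54: opens ∋ x are {p52, p54}, {p52, p53, p54, p55}; each meets A ∖ {p54}, so x IS a limit point.
  x = p55: opens ∋ x are {p52, p53, p55}, {p52, p53, p54, p55}; each meets A ∖ {p55}, so x IS a limit point.
Collecting: A' = {p53, p54, p55}.


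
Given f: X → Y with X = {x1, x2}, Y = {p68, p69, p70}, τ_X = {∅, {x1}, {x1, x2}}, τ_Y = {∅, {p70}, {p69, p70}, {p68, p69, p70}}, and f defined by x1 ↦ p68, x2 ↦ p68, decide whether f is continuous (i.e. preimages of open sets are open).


f IS continuous.

Compute f^{-1}(U) for each U ∈ τ_Y:
  U = ∅: f^{-1}(U) = ∅ ∈ τ_X ✓.
  U = {p70}: f^{-1}(U) = ∅ ∈ τ_X ✓.
  U = {p69, p70}: f^{-1}(U) = ∅ ∈ τ_X ✓.
  U = {p68, p69, p70}: f^{-1}(U) = {x1, x2} ∈ τ_X ✓.
Every preimage lies in τ_X, so f IS continuous.


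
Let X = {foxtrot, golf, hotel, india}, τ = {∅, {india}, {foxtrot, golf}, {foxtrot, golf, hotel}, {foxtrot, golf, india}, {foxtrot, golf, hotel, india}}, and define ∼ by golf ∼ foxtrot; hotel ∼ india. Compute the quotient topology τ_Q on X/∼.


X/∼ = {[foxtrot=golf], [hotel=india]}; |τ_Q| = 3.

Equivalence classes: [foxtrot=golf], [hotel=india].
Quotient map π: X → X/∼ sends foxtrot ↦ [foxtrot=golf], golf ↦ [foxtrot=golf], hotel ↦ [hotel=india], india ↦ [hotel=india].
For each subset V ⊆ X/∼, compute π^{-1}(V) ⊆ X and check whether π^{-1}(V) ∈ τ. V is open in τ_Q iff π^{-1}(V) ∈ τ.
  V = {}: π^{-1}(V) = ∅ ∈ τ ✓.
  V = {[foxtrot=golf]}: π^{-1}(V) = {foxtrot, golf} ∈ τ ✓.
  V = {[hotel=india]}: π^{-1}(V) = {hotel, india} ∉ τ ✗.
  V = {[foxtrot=golf], [hotel=india]}: π^{-1}(V) = {foxtrot, golf, hotel, india} ∈ τ ✓.
Open sets in the quotient: τ_Q = {{}, {[foxtrot=golf]}, {[foxtrot=golf], [hotel=india]}} (3 elements).


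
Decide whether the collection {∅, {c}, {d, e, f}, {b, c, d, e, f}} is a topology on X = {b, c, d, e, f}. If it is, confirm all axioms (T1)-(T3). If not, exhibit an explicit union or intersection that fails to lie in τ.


τ is NOT a topology on X.

Axiom (T1): ∅ ∈ τ? Yes; X ∈ τ? Yes.
Axiom (T2/T3): check pairwise unions and intersections of members of τ.
Counterexample for (T2): {c} ∪ {d, e, f} = {c, d, e, f} ∉ τ. Therefore τ is NOT a topology.


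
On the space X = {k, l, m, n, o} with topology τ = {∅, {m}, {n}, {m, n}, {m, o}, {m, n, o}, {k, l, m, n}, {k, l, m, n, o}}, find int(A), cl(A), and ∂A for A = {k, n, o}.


int(A) = {n}, cl(A) = {k, l, n, o}, ∂A = {k, l, o}.

Closed sets in (X, τ) are complements of opens:
  closed(X, τ) = {∅, {o}, {k, l}, {k, l, n}, {k, l, o}, {k, l, m, o}, {k, l, n, o}, {k, l, m, n, o}}.
int(A) = ⋃ {U ∈ τ : U ⊆ A}. Opens contained in A: ∅, {n}.
Taking the union of these: int(A) = {n}.
cl(A) = ⋂ {C closed : A ⊆ C}. Closed sets containing A: {k, l, n, o}, {k, l, m, n, o}.
Intersecting these: cl(A) = {k, l, n, o}.
∂A = cl(A) ∖ int(A) = {k, l, n, o} ∖ {n} = {k, l, o}.


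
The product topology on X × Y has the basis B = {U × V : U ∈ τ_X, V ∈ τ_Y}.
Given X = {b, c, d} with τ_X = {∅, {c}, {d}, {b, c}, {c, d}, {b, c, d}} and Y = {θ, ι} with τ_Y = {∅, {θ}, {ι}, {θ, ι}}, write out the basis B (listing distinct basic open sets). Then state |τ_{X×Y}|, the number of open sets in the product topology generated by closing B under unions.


Basis B = {∅ × ∅, {c} × {θ}, {c} × {ι}, {d} × {θ}, {d} × {ι}, {b, c} × {θ}, {b, c} × {ι}, {c} × {θ, ι}, {c, d} × {θ}, {c, d} × {ι}, {d} × {θ, ι}, {b, c, d} × {θ}, {b, c, d} × {ι}, {b, c} × {θ, ι}, {c, d} × {θ, ι}, {b, c, d} × {θ, ι}}; |τ_{X×Y}| = 36.

Enumerate products U × V with U ∈ τ_X, V ∈ τ_Y (deduplicated):
  ∅ × ∅ = {} (∅)
  {c} × {θ} = {(c,θ)}
  {c} × {ι} = {(c,ι)}
  {d} × {θ} = {(d,θ)}
  {d} × {ι} = {(d,ι)}
  {b, c} × {θ} = {(b,θ), (c,θ)}
  {b, c} × {ι} = {(b,ι), (c,ι)}
  {c} × {θ, ι} = {(c,θ), (c,ι)}
  {c, d} × {θ} = {(c,θ), (d,θ)}
  {c, d} × {ι} = {(c,ι), (d,ι)}
  {d} × {θ, ι} = {(d,θ), (d,ι)}
  {b, c, d} × {θ} = {(b,θ), (c,θ), (d,θ)}
  {b, c, d} × {ι} = {(b,ι), (c,ι), (d,ι)}
  {b, c} × {θ, ι} = {(b,θ), (b,ι), (c,θ), (c,ι)}
  {c, d} × {θ, ι} = {(c,θ), (c,ι), (d,θ), (d,ι)}
  {b, c, d} × {θ, ι} = {(b,θ), (b,ι), (c,θ), (c,ι), (d,θ), (d,ι)}
These 16 distinct sets form the basis B.
Close under arbitrary unions to get τ_{X×Y}; counting gives |τ_{X×Y}| = 36.


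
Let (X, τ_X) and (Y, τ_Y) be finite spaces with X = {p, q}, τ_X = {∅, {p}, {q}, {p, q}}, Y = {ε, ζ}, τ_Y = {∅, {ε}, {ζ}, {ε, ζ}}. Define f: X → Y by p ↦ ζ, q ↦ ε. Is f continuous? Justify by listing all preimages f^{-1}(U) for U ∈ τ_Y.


f IS continuous.

Compute f^{-1}(U) for each U ∈ τ_Y:
  U = ∅: f^{-1}(U) = ∅ ∈ τ_X ✓.
  U = {ε}: f^{-1}(U) = {q} ∈ τ_X ✓.
  U = {ζ}: f^{-1}(U) = {p} ∈ τ_X ✓.
  U = {ε, ζ}: f^{-1}(U) = {p, q} ∈ τ_X ✓.
Every preimage lies in τ_X, so f IS continuous.


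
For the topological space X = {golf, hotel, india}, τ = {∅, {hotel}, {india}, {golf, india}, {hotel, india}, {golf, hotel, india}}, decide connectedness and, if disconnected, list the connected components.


(X, τ) is disconnected; components = [{hotel}, {golf, india}].

Find clopen sets (U ∈ τ with X ∖ U ∈ τ):
  U = ∅, X ∖ U = {golf, hotel, india} — both open, so U is clopen.
  U = {hotel}, X ∖ U = {golf, india} — both open, so U is clopen.
  U = {golf, india}, X ∖ U = {hotel} — both open, so U is clopen.
  U = {golf, hotel, india}, X ∖ U = ∅ — both open, so U is clopen.
Nontrivial clopen(s) exist: e.g. {golf, india}. So (X, τ) is disconnected.
Compute connected components by grouping points that agree on all clopens:
  component: {hotel}
  component: {golf, india}


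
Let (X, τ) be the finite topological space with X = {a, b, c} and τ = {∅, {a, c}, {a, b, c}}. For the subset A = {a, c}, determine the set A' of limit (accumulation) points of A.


A' = {a, b, c}

For each x ∈ X, list the open sets U ∈ τ with x ∈ U, then check whether U ∩ (A ∖ {x}) ≠ ∅ for every such U.
  x = a: opens ∋ x are {a, c}, {a, b, c}; each meets A ∖ {a}, so x IS a limit point.
  x = b: opens ∋ x are {a, b, c}; each meets A ∖ {b}, so x IS a limit point.
  x = c: opens ∋ x are {a, c}, {a, b, c}; each meets A ∖ {c}, so x IS a limit point.
Collecting: A' = {a, b, c}.


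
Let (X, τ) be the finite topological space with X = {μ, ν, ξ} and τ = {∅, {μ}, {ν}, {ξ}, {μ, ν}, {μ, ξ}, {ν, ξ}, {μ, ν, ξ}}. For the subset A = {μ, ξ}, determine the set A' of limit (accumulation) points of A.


A' = ∅

For each x ∈ X, list the open sets U ∈ τ with x ∈ U, then check whether U ∩ (A ∖ {x}) ≠ ∅ for every such U.
  x = μ: open {μ} ∋ x has {μ} ∩ (A ∖ {μ}) = ∅, so x is NOT a limit point.
  x = ν: open {ν} ∋ x has {ν} ∩ (A ∖ {ν}) = ∅, so x is NOT a limit point.
  x = ξ: open {ξ} ∋ x has {ξ} ∩ (A ∖ {ξ}) = ∅, so x is NOT a limit point.
Collecting: A' = ∅.


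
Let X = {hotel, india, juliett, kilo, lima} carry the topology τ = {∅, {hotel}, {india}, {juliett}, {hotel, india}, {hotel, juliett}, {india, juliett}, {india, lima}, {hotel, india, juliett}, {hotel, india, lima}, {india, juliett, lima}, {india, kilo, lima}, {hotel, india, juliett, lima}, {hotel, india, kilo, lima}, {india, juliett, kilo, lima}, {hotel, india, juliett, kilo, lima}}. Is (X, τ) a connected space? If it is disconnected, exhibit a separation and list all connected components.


(X, τ) is disconnected; components = [{hotel}, {juliett}, {india, kilo, lima}].

Find clopen sets (U ∈ τ with X ∖ U ∈ τ):
  U = ∅, X ∖ U = {hotel, india, juliett, kilo, lima} — both open, so U is clopen.
  U = {hotel}, X ∖ U = {india, juliett, kilo, lima} — both open, so U is clopen.
  U = {juliett}, X ∖ U = {hotel, india, kilo, lima} — both open, so U is clopen.
  U = {hotel, juliett}, X ∖ U = {india, kilo, lima} — both open, so U is clopen.
  U = {india, kilo, lima}, X ∖ U = {hotel, juliett} — both open, so U is clopen.
  U = {hotel, india, kilo, lima}, X ∖ U = {juliett} — both open, so U is clopen.
  U = {india, juliett, kilo, lima}, X ∖ U = {hotel} — both open, so U is clopen.
  U = {hotel, india, juliett, kilo, lima}, X ∖ U = ∅ — both open, so U is clopen.
Nontrivial clopen(s) exist: e.g. {hotel, india, kilo, lima}. So (X, τ) is disconnected.
Compute connected components by grouping points that agree on all clopens:
  component: {hotel}
  component: {juliett}
  component: {india, kilo, lima}


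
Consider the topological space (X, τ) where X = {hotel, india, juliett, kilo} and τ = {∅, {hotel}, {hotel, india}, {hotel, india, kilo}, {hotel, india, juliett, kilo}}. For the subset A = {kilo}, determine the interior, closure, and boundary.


int(A) = ∅, cl(A) = {juliett, kilo}, ∂A = {juliett, kilo}.

Closed sets in (X, τ) are complements of opens:
  closed(X, τ) = {∅, {juliett}, {juliett, kilo}, {india, juliett, kilo}, {hotel, india, juliett, kilo}}.
int(A) = ⋃ {U ∈ τ : U ⊆ A}. Opens contained in A: ∅.
Taking the union of these: int(A) = ∅.
cl(A) = ⋂ {C closed : A ⊆ C}. Closed sets containing A: {juliett, kilo}, {india, juliett, kilo}, {hotel, india, juliett, kilo}.
Intersecting these: cl(A) = {juliett, kilo}.
∂A = cl(A) ∖ int(A) = {juliett, kilo} ∖ ∅ = {juliett, kilo}.


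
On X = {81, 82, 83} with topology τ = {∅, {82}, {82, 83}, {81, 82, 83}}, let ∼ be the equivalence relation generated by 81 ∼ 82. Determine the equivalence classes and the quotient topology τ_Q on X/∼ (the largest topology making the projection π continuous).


X/∼ = {[81=82], [83]}; |τ_Q| = 2.

Equivalence classes: [81=82], [83].
Quotient map π: X → X/∼ sends 81 ↦ [81=82], 82 ↦ [81=82], 83 ↦ [83].
For each subset V ⊆ X/∼, compute π^{-1}(V) ⊆ X and check whether π^{-1}(V) ∈ τ. V is open in τ_Q iff π^{-1}(V) ∈ τ.
  V = {}: π^{-1}(V) = ∅ ∈ τ ✓.
  V = {[81=82]}: π^{-1}(V) = {81, 82} ∉ τ ✗.
  V = {[83]}: π^{-1}(V) = {83} ∉ τ ✗.
  V = {[81=82], [83]}: π^{-1}(V) = {81, 82, 83} ∈ τ ✓.
Open sets in the quotient: τ_Q = {{}, {[81=82], [83]}} (2 elements).


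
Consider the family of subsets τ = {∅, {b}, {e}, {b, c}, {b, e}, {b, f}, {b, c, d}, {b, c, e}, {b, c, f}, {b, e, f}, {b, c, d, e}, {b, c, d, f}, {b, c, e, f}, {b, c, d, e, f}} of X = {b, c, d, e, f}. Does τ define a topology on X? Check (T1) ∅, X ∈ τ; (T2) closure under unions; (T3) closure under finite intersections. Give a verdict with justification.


τ IS a topology on X.

Axiom (T1): ∅ ∈ τ? Yes; X ∈ τ? Yes.
Axiom (T2/T3): check pairwise unions and intersections of members of τ.
All pairwise intersections and unions checked — each lies in τ. Therefore τ satisfies (T1), (T2), (T3): it IS a topology on X.
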